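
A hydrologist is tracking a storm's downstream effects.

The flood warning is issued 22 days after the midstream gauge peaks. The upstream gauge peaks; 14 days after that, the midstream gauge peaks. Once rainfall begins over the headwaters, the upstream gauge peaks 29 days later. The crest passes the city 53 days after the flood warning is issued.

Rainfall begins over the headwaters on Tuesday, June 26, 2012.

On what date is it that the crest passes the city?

Rainfall begins over the headwaters: Jun 26, 2012.
The upstream gauge peaks: Jun 26, 2012 + 29 days = Jul 25, 2012.
The midstream gauge peaks: Jul 25, 2012 + 14 days = Aug 8, 2012.
The flood warning is issued: Aug 8, 2012 + 22 days = Aug 30, 2012.
The crest passes the city: Aug 30, 2012 + 53 days = Oct 22, 2012.

Monday, October 22, 2012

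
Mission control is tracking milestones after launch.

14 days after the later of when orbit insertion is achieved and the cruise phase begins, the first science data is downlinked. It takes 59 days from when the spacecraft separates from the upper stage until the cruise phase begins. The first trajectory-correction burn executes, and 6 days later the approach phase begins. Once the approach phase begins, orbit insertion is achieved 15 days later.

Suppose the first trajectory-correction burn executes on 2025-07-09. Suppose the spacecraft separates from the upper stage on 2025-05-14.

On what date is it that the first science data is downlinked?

2025-08-13

The first trajectory-correction burn executes: Jul 9, 2025.
The approach phase begins: Jul 9, 2025 + 6 days = Jul 15, 2025.
Orbit insertion is achieved: Jul 15, 2025 + 15 days = Jul 30, 2025.
The spacecraft separates from the upper stage: May 14, 2025.
The cruise phase begins: May 14, 2025 + 59 days = Jul 12, 2025.
Both prerequisites met — orbit insertion is achieved (Jul 30, 2025), the cruise phase begins (Jul 12, 2025); the later is Jul 30, 2025.
The first science data is downlinked: Jul 30, 2025 + 14 days = Aug 13, 2025.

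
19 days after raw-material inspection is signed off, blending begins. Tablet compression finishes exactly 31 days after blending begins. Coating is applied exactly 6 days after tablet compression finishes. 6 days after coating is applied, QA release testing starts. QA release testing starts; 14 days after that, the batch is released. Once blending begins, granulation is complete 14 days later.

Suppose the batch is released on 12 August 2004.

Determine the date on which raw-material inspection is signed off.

The batch is released: Aug 12, 2004.
QA release testing starts: Aug 12, 2004 − 14 days = Jul 29, 2004.
Coating is applied: Jul 29, 2004 − 6 days = Jul 23, 2004.
Tablet compression finishes: Jul 23, 2004 − 6 days = Jul 17, 2004.
Blending begins: Jul 17, 2004 − 31 days = Jun 16, 2004.
Raw-material inspection is signed off: Jun 16, 2004 − 19 days = May 28, 2004.

28 May 2004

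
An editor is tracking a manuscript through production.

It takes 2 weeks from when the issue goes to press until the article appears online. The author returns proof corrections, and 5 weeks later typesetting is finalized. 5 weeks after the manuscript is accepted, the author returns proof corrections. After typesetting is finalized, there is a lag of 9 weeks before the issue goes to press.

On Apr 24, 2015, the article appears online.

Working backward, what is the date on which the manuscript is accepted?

The article appears online: Apr 24, 2015.
The issue goes to press: Apr 24, 2015 − 2 weeks = Apr 10, 2015.
Typesetting is finalized: Apr 10, 2015 − 9 weeks = Feb 6, 2015.
The author returns proof corrections: Feb 6, 2015 − 5 weeks = Jan 2, 2015.
The manuscript is accepted: Jan 2, 2015 − 5 weeks = Nov 28, 2014.

Nov 28, 2014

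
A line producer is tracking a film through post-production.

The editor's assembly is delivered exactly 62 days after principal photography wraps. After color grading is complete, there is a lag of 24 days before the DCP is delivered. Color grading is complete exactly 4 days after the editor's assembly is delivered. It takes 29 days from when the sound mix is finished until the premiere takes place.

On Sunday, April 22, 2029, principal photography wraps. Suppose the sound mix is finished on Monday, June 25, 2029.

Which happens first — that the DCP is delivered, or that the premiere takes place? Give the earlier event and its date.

Principal photography wraps: Apr 22, 2029.
The editor's assembly is delivered: Apr 22, 2029 + 62 days = Jun 23, 2029.
Color grading is complete: Jun 23, 2029 + 4 days = Jun 27, 2029.
The DCP is delivered: Jun 27, 2029 + 24 days = Jul 21, 2029.
The sound mix is finished: Jun 25, 2029.
The premiere takes place: Jun 25, 2029 + 29 days = Jul 24, 2029.
Comparing: the DCP is delivered on Jul 21, 2029 vs the premiere takes place on Jul 24, 2029. Earlier: the DCP is delivered.

The DCP is delivered — Saturday, July 21, 2029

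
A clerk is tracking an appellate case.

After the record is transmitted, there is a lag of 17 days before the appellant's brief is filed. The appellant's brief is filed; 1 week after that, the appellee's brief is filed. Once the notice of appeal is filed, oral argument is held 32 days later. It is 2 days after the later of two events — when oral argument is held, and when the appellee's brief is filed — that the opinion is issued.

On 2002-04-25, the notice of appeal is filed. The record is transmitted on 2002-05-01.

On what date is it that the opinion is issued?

The notice of appeal is filed: Apr 25, 2002.
Oral argument is held: Apr 25, 2002 + 32 days = May 27, 2002.
The record is transmitted: May 1, 2002.
The appellant's brief is filed: May 1, 2002 + 17 days = May 18, 2002.
The appellee's brief is filed: May 18, 2002 + 1 week = May 25, 2002.
Both prerequisites met — oral argument is held (May 27, 2002), the appellee's brief is filed (May 25, 2002); the later is May 27, 2002.
The opinion is issued: May 27, 2002 + 2 days = May 29, 2002.

2002-05-29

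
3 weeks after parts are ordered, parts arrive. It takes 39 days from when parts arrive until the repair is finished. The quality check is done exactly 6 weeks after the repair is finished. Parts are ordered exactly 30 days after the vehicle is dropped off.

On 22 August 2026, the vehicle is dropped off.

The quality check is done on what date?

The vehicle is dropped off: Aug 22, 2026.
Parts are ordered: Aug 22, 2026 + 30 days = Sep 21, 2026.
Parts arrive: Sep 21, 2026 + 3 weeks = Oct 12, 2026.
The repair is finished: Oct 12, 2026 + 39 days = Nov 20, 2026.
The quality check is done: Nov 20, 2026 + 6 weeks = Jan 1, 2027.

1 January 2027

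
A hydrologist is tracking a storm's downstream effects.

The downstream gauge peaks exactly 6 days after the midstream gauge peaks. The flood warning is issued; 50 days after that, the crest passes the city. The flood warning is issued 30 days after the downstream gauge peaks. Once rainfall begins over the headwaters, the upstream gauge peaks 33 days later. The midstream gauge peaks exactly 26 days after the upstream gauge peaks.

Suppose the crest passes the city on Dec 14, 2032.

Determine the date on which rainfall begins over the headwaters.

Jul 22, 2032

The crest passes the city: Dec 14, 2032.
The flood warning is issued: Dec 14, 2032 − 50 days = Oct 25, 2032.
The downstream gauge peaks: Oct 25, 2032 − 30 days = Sep 25, 2032.
The midstream gauge peaks: Sep 25, 2032 − 6 days = Sep 19, 2032.
The upstream gauge peaks: Sep 19, 2032 − 26 days = Aug 24, 2032.
Rainfall begins over the headwaters: Aug 24, 2032 − 33 days = Jul 22, 2032.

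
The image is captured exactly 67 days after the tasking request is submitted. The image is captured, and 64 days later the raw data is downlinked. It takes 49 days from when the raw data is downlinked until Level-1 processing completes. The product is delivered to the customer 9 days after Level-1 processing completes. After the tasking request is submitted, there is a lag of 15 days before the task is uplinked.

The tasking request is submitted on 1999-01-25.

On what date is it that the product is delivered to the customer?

1999-08-02

The tasking request is submitted: Jan 25, 1999.
The image is captured: Jan 25, 1999 + 67 days = Apr 2, 1999.
The raw data is downlinked: Apr 2, 1999 + 64 days = Jun 5, 1999.
Level-1 processing completes: Jun 5, 1999 + 49 days = Jul 24, 1999.
The product is delivered to the customer: Jul 24, 1999 + 9 days = Aug 2, 1999.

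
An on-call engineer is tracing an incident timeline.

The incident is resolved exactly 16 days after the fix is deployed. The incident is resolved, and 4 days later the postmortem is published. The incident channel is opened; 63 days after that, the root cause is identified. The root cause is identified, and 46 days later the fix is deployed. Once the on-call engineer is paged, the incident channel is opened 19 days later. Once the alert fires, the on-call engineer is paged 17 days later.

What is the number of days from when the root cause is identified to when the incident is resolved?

62 days

Causal path: the root cause is identified → the fix is deployed → the incident is resolved.
Total delay along the path: 46 + 16 = 62 days.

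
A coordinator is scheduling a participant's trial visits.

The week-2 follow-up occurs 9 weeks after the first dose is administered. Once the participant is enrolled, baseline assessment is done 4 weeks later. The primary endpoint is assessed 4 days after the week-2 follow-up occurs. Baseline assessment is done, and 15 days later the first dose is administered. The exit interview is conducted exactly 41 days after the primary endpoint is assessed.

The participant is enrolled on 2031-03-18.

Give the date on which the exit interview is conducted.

The participant is enrolled: Mar 18, 2031.
Baseline assessment is done: Mar 18, 2031 + 4 weeks = Apr 15, 2031.
The first dose is administered: Apr 15, 2031 + 15 days = Apr 30, 2031.
The week-2 follow-up occurs: Apr 30, 2031 + 9 weeks = Jul 2, 2031.
The primary endpoint is assessed: Jul 2, 2031 + 4 days = Jul 6, 2031.
The exit interview is conducted: Jul 6, 2031 + 41 days = Aug 16, 2031.

2031-08-16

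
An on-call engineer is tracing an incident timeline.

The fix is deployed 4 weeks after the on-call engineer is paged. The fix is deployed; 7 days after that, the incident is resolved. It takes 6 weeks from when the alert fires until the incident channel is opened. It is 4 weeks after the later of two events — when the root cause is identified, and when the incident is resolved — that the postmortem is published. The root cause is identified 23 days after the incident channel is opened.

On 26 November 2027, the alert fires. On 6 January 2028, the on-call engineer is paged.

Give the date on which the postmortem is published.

9 March 2028

The alert fires: Nov 26, 2027.
The incident channel is opened: Nov 26, 2027 + 6 weeks = Jan 7, 2028.
The root cause is identified: Jan 7, 2028 + 23 days = Jan 30, 2028.
The on-call engineer is paged: Jan 6, 2028.
The fix is deployed: Jan 6, 2028 + 4 weeks = Feb 3, 2028.
The incident is resolved: Feb 3, 2028 + 7 days = Feb 10, 2028.
Both prerequisites met — the root cause is identified (Jan 30, 2028), the incident is resolved (Feb 10, 2028); the later is Feb 10, 2028.
The postmortem is published: Feb 10, 2028 + 4 weeks = Mar 9, 2028.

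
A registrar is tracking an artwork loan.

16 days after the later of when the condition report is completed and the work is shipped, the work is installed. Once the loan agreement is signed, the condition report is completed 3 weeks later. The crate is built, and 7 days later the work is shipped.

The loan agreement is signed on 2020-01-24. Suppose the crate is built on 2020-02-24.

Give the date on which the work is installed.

2020-03-18

The loan agreement is signed: Jan 24, 2020.
The condition report is completed: Jan 24, 2020 + 3 weeks = Feb 14, 2020.
The crate is built: Feb 24, 2020.
The work is shipped: Feb 24, 2020 + 7 days = Mar 2, 2020.
Both prerequisites met — the condition report is completed (Feb 14, 2020), the work is shipped (Mar 2, 2020); the later is Mar 2, 2020.
The work is installed: Mar 2, 2020 + 16 days = Mar 18, 2020.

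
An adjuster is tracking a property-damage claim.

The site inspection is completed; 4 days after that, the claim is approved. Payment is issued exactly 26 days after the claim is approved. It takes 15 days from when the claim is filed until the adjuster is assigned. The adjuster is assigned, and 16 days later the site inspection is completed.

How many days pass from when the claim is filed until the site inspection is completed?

Causal path: the claim is filed → the adjuster is assigned → the site inspection is completed.
Total delay along the path: 15 + 16 = 31 days.

31 days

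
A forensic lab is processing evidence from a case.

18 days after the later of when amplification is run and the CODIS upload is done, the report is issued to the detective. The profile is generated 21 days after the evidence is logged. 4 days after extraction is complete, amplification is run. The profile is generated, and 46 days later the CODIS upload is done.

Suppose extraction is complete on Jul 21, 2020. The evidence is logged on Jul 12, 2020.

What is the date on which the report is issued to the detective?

Extraction is complete: Jul 21, 2020.
Amplification is run: Jul 21, 2020 + 4 days = Jul 25, 2020.
The evidence is logged: Jul 12, 2020.
The profile is generated: Jul 12, 2020 + 21 days = Aug 2, 2020.
The CODIS upload is done: Aug 2, 2020 + 46 days = Sep 17, 2020.
Both prerequisites met — amplification is run (Jul 25, 2020), the CODIS upload is done (Sep 17, 2020); the later is Sep 17, 2020.
The report is issued to the detective: Sep 17, 2020 + 18 days = Oct 5, 2020.

Oct 5, 2020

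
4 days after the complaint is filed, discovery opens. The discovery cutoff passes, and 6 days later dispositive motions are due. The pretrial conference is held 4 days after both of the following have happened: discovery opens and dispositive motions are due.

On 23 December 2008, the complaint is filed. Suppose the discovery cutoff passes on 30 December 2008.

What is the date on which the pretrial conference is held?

The complaint is filed: Dec 23, 2008.
Discovery opens: Dec 23, 2008 + 4 days = Dec 27, 2008.
The discovery cutoff passes: Dec 30, 2008.
Dispositive motions are due: Dec 30, 2008 + 6 days = Jan 5, 2009.
Both prerequisites met — discovery opens (Dec 27, 2008), dispositive motions are due (Jan 5, 2009); the later is Jan 5, 2009.
The pretrial conference is held: Jan 5, 2009 + 4 days = Jan 9, 2009.

9 January 2009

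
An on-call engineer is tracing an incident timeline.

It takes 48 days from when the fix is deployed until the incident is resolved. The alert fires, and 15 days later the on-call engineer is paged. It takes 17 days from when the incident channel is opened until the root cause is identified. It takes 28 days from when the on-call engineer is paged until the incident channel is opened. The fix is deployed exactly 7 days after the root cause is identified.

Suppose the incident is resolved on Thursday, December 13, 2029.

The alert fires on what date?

The incident is resolved: Dec 13, 2029.
The fix is deployed: Dec 13, 2029 − 48 days = Oct 26, 2029.
The root cause is identified: Oct 26, 2029 − 7 days = Oct 19, 2029.
The incident channel is opened: Oct 19, 2029 − 17 days = Oct 2, 2029.
The on-call engineer is paged: Oct 2, 2029 − 28 days = Sep 4, 2029.
The alert fires: Sep 4, 2029 − 15 days = Aug 20, 2029.

Monday, August 20, 2029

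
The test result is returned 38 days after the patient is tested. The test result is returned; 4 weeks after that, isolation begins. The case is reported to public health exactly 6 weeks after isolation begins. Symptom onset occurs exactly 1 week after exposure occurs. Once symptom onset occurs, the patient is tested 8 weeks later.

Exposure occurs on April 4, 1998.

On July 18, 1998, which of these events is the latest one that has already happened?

Exposure occurs: Apr 4, 1998.
Symptom onset occurs: Apr 4, 1998 + 1 week = Apr 11, 1998.
The patient is tested: Apr 11, 1998 + 8 weeks = Jun 6, 1998.
The test result is returned: Jun 6, 1998 + 38 days = Jul 14, 1998.
Isolation begins: Jul 14, 1998 + 4 weeks = Aug 11, 1998.
The case is reported to public health: Aug 11, 1998 + 6 weeks = Sep 22, 1998.
Jul 18, 1998 falls between when the test result is returned (Jul 14, 1998) and when isolation begins (Aug 11, 1998).

The test result is returned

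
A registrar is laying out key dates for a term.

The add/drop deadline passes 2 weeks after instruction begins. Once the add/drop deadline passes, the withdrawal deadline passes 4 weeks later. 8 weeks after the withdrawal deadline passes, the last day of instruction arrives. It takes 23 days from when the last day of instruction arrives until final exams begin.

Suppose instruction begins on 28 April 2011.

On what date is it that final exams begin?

27 August 2011

Instruction begins: Apr 28, 2011.
The add/drop deadline passes: Apr 28, 2011 + 2 weeks = May 12, 2011.
The withdrawal deadline passes: May 12, 2011 + 4 weeks = Jun 9, 2011.
The last day of instruction arrives: Jun 9, 2011 + 8 weeks = Aug 4, 2011.
Final exams begin: Aug 4, 2011 + 23 days = Aug 27, 2011.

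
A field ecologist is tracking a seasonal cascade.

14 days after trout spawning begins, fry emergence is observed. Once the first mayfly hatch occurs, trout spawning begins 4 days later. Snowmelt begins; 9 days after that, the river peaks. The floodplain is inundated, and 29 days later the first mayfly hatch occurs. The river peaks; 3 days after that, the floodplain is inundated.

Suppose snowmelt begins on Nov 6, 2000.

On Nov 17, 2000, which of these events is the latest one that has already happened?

The river peaks

Snowmelt begins: Nov 6, 2000.
The river peaks: Nov 6, 2000 + 9 days = Nov 15, 2000.
The floodplain is inundated: Nov 15, 2000 + 3 days = Nov 18, 2000.
The first mayfly hatch occurs: Nov 18, 2000 + 29 days = Dec 17, 2000.
Trout spawning begins: Dec 17, 2000 + 4 days = Dec 21, 2000.
Fry emergence is observed: Dec 21, 2000 + 14 days = Jan 4, 2001.
Nov 17, 2000 falls between when the river peaks (Nov 15, 2000) and when the floodplain is inundated (Nov 18, 2000).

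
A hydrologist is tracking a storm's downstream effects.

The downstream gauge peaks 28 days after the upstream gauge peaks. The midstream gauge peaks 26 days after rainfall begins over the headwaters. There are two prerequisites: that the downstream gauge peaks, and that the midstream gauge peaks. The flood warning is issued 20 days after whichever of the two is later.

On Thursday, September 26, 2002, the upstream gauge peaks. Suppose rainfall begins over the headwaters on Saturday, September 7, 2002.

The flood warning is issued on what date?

Wednesday, November 13, 2002

The upstream gauge peaks: Sep 26, 2002.
The downstream gauge peaks: Sep 26, 2002 + 28 days = Oct 24, 2002.
Rainfall begins over the headwaters: Sep 7, 2002.
The midstream gauge peaks: Sep 7, 2002 + 26 days = Oct 3, 2002.
Both prerequisites met — the downstream gauge peaks (Oct 24, 2002), the midstream gauge peaks (Oct 3, 2002); the later is Oct 24, 2002.
The flood warning is issued: Oct 24, 2002 + 20 days = Nov 13, 2002.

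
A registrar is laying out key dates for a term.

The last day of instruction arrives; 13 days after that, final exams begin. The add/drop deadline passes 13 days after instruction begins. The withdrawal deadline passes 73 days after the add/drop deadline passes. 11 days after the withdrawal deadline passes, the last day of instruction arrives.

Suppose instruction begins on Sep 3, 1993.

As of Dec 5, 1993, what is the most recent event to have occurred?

The withdrawal deadline passes

Instruction begins: Sep 3, 1993.
The add/drop deadline passes: Sep 3, 1993 + 13 days = Sep 16, 1993.
The withdrawal deadline passes: Sep 16, 1993 + 73 days = Nov 28, 1993.
The last day of instruction arrives: Nov 28, 1993 + 11 days = Dec 9, 1993.
Final exams begin: Dec 9, 1993 + 13 days = Dec 22, 1993.
Dec 5, 1993 falls between when the withdrawal deadline passes (Nov 28, 1993) and when the last day of instruction arrives (Dec 9, 1993).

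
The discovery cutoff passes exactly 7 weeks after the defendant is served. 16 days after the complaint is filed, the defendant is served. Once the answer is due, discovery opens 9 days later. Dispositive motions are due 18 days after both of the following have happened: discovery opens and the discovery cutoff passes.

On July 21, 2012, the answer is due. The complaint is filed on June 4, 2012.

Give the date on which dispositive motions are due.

August 26, 2012

The answer is due: Jul 21, 2012.
Discovery opens: Jul 21, 2012 + 9 days = Jul 30, 2012.
The complaint is filed: Jun 4, 2012.
The defendant is served: Jun 4, 2012 + 16 days = Jun 20, 2012.
The discovery cutoff passes: Jun 20, 2012 + 7 weeks = Aug 8, 2012.
Both prerequisites met — discovery opens (Jul 30, 2012), the discovery cutoff passes (Aug 8, 2012); the later is Aug 8, 2012.
Dispositive motions are due: Aug 8, 2012 + 18 days = Aug 26, 2012.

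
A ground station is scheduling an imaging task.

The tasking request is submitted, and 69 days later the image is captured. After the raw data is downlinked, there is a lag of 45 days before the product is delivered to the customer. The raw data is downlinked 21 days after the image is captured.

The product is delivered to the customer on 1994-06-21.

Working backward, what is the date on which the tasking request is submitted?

The product is delivered to the customer: Jun 21, 1994.
The raw data is downlinked: Jun 21, 1994 − 45 days = May 7, 1994.
The image is captured: May 7, 1994 − 21 days = Apr 16, 1994.
The tasking request is submitted: Apr 16, 1994 − 69 days = Feb 6, 1994.

1994-02-06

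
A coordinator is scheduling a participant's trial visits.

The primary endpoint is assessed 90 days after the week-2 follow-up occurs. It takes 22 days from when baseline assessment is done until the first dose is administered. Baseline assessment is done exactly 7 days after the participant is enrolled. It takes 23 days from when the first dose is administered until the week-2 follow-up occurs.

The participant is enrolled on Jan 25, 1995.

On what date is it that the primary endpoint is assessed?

The participant is enrolled: Jan 25, 1995.
Baseline assessment is done: Jan 25, 1995 + 7 days = Feb 1, 1995.
The first dose is administered: Feb 1, 1995 + 22 days = Feb 23, 1995.
The week-2 follow-up occurs: Feb 23, 1995 + 23 days = Mar 18, 1995.
The primary endpoint is assessed: Mar 18, 1995 + 90 days = Jun 16, 1995.

Jun 16, 1995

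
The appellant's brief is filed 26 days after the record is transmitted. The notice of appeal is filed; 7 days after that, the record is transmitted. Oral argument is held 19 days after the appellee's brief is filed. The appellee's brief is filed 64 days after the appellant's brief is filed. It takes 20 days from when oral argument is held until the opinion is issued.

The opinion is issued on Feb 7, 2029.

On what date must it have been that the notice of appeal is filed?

The opinion is issued: Feb 7, 2029.
Oral argument is held: Feb 7, 2029 − 20 days = Jan 18, 2029.
The appellee's brief is filed: Jan 18, 2029 − 19 days = Dec 30, 2028.
The appellant's brief is filed: Dec 30, 2028 − 64 days = Oct 27, 2028.
The record is transmitted: Oct 27, 2028 − 26 days = Oct 1, 2028.
The notice of appeal is filed: Oct 1, 2028 − 7 days = Sep 24, 2028.

Sep 24, 2028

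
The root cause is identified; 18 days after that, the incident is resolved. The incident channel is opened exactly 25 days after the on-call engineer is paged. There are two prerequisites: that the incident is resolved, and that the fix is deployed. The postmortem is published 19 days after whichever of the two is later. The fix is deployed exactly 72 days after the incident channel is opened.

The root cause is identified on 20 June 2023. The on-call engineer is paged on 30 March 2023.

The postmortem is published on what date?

27 July 2023

The root cause is identified: Jun 20, 2023.
The incident is resolved: Jun 20, 2023 + 18 days = Jul 8, 2023.
The on-call engineer is paged: Mar 30, 2023.
The incident channel is opened: Mar 30, 2023 + 25 days = Apr 24, 2023.
The fix is deployed: Apr 24, 2023 + 72 days = Jul 5, 2023.
Both prerequisites met — the incident is resolved (Jul 8, 2023), the fix is deployed (Jul 5, 2023); the later is Jul 8, 2023.
The postmortem is published: Jul 8, 2023 + 19 days = Jul 27, 2023.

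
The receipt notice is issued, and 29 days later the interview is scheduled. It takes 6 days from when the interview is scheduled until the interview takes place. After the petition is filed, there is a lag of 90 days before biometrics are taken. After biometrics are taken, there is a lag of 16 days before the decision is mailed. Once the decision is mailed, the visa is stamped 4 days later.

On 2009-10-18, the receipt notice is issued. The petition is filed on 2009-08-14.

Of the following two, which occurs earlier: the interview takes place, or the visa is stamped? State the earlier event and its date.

The interview takes place — 2009-11-22

The receipt notice is issued: Oct 18, 2009.
The interview is scheduled: Oct 18, 2009 + 29 days = Nov 16, 2009.
The interview takes place: Nov 16, 2009 + 6 days = Nov 22, 2009.
The petition is filed: Aug 14, 2009.
Biometrics are taken: Aug 14, 2009 + 90 days = Nov 12, 2009.
The decision is mailed: Nov 12, 2009 + 16 days = Nov 28, 2009.
The visa is stamped: Nov 28, 2009 + 4 days = Dec 2, 2009.
Comparing: the interview takes place on Nov 22, 2009 vs the visa is stamped on Dec 2, 2009. Earlier: the interview takes place.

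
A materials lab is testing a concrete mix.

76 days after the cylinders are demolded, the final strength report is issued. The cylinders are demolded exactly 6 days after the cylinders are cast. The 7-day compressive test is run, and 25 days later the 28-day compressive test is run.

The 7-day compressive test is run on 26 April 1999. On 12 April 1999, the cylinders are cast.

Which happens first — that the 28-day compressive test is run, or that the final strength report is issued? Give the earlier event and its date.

The 28-day compressive test is run — 21 May 1999

The 7-day compressive test is run: Apr 26, 1999.
The 28-day compressive test is run: Apr 26, 1999 + 25 days = May 21, 1999.
The cylinders are cast: Apr 12, 1999.
The cylinders are demolded: Apr 12, 1999 + 6 days = Apr 18, 1999.
The final strength report is issued: Apr 18, 1999 + 76 days = Jul 3, 1999.
Comparing: the 28-day compressive test is run on May 21, 1999 vs the final strength report is issued on Jul 3, 1999. Earlier: the 28-day compressive test is run.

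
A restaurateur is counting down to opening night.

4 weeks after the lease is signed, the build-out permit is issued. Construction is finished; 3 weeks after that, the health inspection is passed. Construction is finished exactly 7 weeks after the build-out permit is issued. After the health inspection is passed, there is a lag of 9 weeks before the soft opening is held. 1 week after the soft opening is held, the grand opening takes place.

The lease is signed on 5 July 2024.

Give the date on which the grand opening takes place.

The lease is signed: Jul 5, 2024.
The build-out permit is issued: Jul 5, 2024 + 4 weeks = Aug 2, 2024.
Construction is finished: Aug 2, 2024 + 7 weeks = Sep 20, 2024.
The health inspection is passed: Sep 20, 2024 + 3 weeks = Oct 11, 2024.
The soft opening is held: Oct 11, 2024 + 9 weeks = Dec 13, 2024.
The grand opening takes place: Dec 13, 2024 + 1 week = Dec 20, 2024.

20 December 2024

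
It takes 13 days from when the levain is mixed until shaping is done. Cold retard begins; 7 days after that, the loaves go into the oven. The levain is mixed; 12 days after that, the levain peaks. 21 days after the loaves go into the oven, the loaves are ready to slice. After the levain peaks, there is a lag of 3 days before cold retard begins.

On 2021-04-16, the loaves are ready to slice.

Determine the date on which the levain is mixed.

2021-03-04

The loaves are ready to slice: Apr 16, 2021.
The loaves go into the oven: Apr 16, 2021 − 21 days = Mar 26, 2021.
Cold retard begins: Mar 26, 2021 − 7 days = Mar 19, 2021.
The levain peaks: Mar 19, 2021 − 3 days = Mar 16, 2021.
The levain is mixed: Mar 16, 2021 − 12 days = Mar 4, 2021.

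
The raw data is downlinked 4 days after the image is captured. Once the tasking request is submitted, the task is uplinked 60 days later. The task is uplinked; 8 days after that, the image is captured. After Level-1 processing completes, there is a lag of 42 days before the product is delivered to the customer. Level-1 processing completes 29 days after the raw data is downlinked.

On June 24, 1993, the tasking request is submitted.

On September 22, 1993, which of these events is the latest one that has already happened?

The raw data is downlinked

The tasking request is submitted: Jun 24, 1993.
The task is uplinked: Jun 24, 1993 + 60 days = Aug 23, 1993.
The image is captured: Aug 23, 1993 + 8 days = Aug 31, 1993.
The raw data is downlinked: Aug 31, 1993 + 4 days = Sep 4, 1993.
Level-1 processing completes: Sep 4, 1993 + 29 days = Oct 3, 1993.
The product is delivered to the customer: Oct 3, 1993 + 42 days = Nov 14, 1993.
Sep 22, 1993 falls between when the raw data is downlinked (Sep 4, 1993) and when Level-1 processing completes (Oct 3, 1993).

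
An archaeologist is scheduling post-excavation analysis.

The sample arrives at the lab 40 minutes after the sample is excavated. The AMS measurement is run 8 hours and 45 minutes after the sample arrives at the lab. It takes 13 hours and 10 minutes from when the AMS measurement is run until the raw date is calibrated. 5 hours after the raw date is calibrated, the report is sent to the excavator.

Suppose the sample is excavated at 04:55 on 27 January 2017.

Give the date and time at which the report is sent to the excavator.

The sample is excavated: 04:55 Jan 27, 2017.
The sample arrives at the lab: 04:55 Jan 27, 2017 + 40m = 05:35 Jan 27, 2017.
The AMS measurement is run: 05:35 Jan 27, 2017 + 8h45m = 14:20 Jan 27, 2017.
The raw date is calibrated: 14:20 Jan 27, 2017 + 13h10m = 03:30 Jan 28, 2017.
The report is sent to the excavator: 03:30 Jan 28, 2017 + 5h = 08:30 Jan 28, 2017.

08:30 on 28 January 2017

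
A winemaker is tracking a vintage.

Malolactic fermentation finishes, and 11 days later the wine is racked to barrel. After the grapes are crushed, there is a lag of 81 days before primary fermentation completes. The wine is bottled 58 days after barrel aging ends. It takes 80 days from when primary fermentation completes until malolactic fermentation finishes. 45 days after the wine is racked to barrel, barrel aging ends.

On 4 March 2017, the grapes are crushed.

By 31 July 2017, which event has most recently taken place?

Primary fermentation completes

The grapes are crushed: Mar 4, 2017.
Primary fermentation completes: Mar 4, 2017 + 81 days = May 24, 2017.
Malolactic fermentation finishes: May 24, 2017 + 80 days = Aug 12, 2017.
The wine is racked to barrel: Aug 12, 2017 + 11 days = Aug 23, 2017.
Barrel aging ends: Aug 23, 2017 + 45 days = Oct 7, 2017.
The wine is bottled: Oct 7, 2017 + 58 days = Dec 4, 2017.
Jul 31, 2017 falls between when primary fermentation completes (May 24, 2017) and when malolactic fermentation finishes (Aug 12, 2017).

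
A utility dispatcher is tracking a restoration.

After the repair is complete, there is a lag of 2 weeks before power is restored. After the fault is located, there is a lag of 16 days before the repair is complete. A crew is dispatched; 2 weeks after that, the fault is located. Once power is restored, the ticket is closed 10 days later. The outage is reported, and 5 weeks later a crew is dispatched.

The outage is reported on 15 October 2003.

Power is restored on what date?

2 January 2004

The outage is reported: Oct 15, 2003.
A crew is dispatched: Oct 15, 2003 + 5 weeks = Nov 19, 2003.
The fault is located: Nov 19, 2003 + 2 weeks = Dec 3, 2003.
The repair is complete: Dec 3, 2003 + 16 days = Dec 19, 2003.
Power is restored: Dec 19, 2003 + 2 weeks = Jan 2, 2004.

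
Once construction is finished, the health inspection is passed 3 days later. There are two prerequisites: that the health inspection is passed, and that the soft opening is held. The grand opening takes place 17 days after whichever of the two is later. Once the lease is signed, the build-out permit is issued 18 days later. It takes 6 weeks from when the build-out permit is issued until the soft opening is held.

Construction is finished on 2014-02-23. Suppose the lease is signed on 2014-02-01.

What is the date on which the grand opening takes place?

Construction is finished: Feb 23, 2014.
The health inspection is passed: Feb 23, 2014 + 3 days = Feb 26, 2014.
The lease is signed: Feb 1, 2014.
The build-out permit is issued: Feb 1, 2014 + 18 days = Feb 19, 2014.
The soft opening is held: Feb 19, 2014 + 6 weeks = Apr 2, 2014.
Both prerequisites met — the health inspection is passed (Feb 26, 2014), the soft opening is held (Apr 2, 2014); the later is Apr 2, 2014.
The grand opening takes place: Apr 2, 2014 + 17 days = Apr 19, 2014.

2014-04-19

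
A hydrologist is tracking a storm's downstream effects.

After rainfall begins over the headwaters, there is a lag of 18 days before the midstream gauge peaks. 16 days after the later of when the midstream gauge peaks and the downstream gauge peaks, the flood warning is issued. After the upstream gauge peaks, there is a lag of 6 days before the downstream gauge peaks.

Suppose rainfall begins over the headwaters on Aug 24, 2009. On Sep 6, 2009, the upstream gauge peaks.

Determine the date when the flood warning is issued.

Rainfall begins over the headwaters: Aug 24, 2009.
The midstream gauge peaks: Aug 24, 2009 + 18 days = Sep 11, 2009.
The upstream gauge peaks: Sep 6, 2009.
The downstream gauge peaks: Sep 6, 2009 + 6 days = Sep 12, 2009.
Both prerequisites met — the midstream gauge peaks (Sep 11, 2009), the downstream gauge peaks (Sep 12, 2009); the later is Sep 12, 2009.
The flood warning is issued: Sep 12, 2009 + 16 days = Sep 28, 2009.

Sep 28, 2009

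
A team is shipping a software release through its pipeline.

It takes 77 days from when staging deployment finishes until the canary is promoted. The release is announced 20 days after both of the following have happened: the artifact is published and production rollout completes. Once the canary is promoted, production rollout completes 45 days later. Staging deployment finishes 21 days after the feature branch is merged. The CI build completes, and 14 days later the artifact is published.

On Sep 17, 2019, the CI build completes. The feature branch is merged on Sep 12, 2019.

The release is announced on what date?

Feb 22, 2020

The CI build completes: Sep 17, 2019.
The artifact is published: Sep 17, 2019 + 14 days = Oct 1, 2019.
The feature branch is merged: Sep 12, 2019.
Staging deployment finishes: Sep 12, 2019 + 21 days = Oct 3, 2019.
The canary is promoted: Oct 3, 2019 + 77 days = Dec 19, 2019.
Production rollout completes: Dec 19, 2019 + 45 days = Feb 2, 2020.
Both prerequisites met — the artifact is published (Oct 1, 2019), production rollout completes (Feb 2, 2020); the later is Feb 2, 2020.
The release is announced: Feb 2, 2020 + 20 days = Feb 22, 2020.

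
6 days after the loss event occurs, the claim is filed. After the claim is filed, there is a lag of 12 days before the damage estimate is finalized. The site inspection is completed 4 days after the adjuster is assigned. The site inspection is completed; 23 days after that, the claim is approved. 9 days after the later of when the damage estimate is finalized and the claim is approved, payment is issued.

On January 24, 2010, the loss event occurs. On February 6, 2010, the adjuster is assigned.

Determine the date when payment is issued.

March 14, 2010

The loss event occurs: Jan 24, 2010.
The claim is filed: Jan 24, 2010 + 6 days = Jan 30, 2010.
The damage estimate is finalized: Jan 30, 2010 + 12 days = Feb 11, 2010.
The adjuster is assigned: Feb 6, 2010.
The site inspection is completed: Feb 6, 2010 + 4 days = Feb 10, 2010.
The claim is approved: Feb 10, 2010 + 23 days = Mar 5, 2010.
Both prerequisites met — the damage estimate is finalized (Feb 11, 2010), the claim is approved (Mar 5, 2010); the later is Mar 5, 2010.
Payment is issued: Mar 5, 2010 + 9 days = Mar 14, 2010.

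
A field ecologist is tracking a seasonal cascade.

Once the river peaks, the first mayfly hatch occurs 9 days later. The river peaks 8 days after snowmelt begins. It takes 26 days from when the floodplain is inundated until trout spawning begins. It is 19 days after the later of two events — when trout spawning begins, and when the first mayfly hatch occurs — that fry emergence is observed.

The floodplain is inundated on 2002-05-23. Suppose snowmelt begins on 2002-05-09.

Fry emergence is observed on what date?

2002-07-07

The floodplain is inundated: May 23, 2002.
Trout spawning begins: May 23, 2002 + 26 days = Jun 18, 2002.
Snowmelt begins: May 9, 2002.
The river peaks: May 9, 2002 + 8 days = May 17, 2002.
The first mayfly hatch occurs: May 17, 2002 + 9 days = May 26, 2002.
Both prerequisites met — trout spawning begins (Jun 18, 2002), the first mayfly hatch occurs (May 26, 2002); the later is Jun 18, 2002.
Fry emergence is observed: Jun 18, 2002 + 19 days = Jul 7, 2002.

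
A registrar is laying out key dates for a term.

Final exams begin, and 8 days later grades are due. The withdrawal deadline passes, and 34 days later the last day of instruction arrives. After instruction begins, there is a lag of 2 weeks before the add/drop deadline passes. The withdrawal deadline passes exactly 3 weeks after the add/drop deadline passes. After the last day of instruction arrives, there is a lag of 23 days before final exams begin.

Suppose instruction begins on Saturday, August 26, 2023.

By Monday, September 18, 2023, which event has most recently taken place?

Instruction begins: Aug 26, 2023.
The add/drop deadline passes: Aug 26, 2023 + 2 weeks = Sep 9, 2023.
The withdrawal deadline passes: Sep 9, 2023 + 3 weeks = Sep 30, 2023.
The last day of instruction arrives: Sep 30, 2023 + 34 days = Nov 3, 2023.
Final exams begin: Nov 3, 2023 + 23 days = Nov 26, 2023.
Grades are due: Nov 26, 2023 + 8 days = Dec 4, 2023.
Sep 18, 2023 falls between when the add/drop deadline passes (Sep 9, 2023) and when the withdrawal deadline passes (Sep 30, 2023).

The add/drop deadline passes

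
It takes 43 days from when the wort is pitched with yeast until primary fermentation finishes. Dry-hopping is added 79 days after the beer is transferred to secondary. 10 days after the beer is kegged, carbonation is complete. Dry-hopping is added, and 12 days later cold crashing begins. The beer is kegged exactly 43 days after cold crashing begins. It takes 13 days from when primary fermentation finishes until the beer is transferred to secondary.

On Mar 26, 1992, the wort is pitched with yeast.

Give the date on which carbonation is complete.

Oct 12, 1992

The wort is pitched with yeast: Mar 26, 1992.
Primary fermentation finishes: Mar 26, 1992 + 43 days = May 8, 1992.
The beer is transferred to secondary: May 8, 1992 + 13 days = May 21, 1992.
Dry-hopping is added: May 21, 1992 + 79 days = Aug 8, 1992.
Cold crashing begins: Aug 8, 1992 + 12 days = Aug 20, 1992.
The beer is kegged: Aug 20, 1992 + 43 days = Oct 2, 1992.
Carbonation is complete: Oct 2, 1992 + 10 days = Oct 12, 1992.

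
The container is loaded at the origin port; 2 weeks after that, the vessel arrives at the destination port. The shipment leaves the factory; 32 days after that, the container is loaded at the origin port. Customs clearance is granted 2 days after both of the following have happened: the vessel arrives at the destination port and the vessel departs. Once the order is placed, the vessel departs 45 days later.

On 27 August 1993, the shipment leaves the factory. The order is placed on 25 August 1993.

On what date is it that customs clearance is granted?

The shipment leaves the factory: Aug 27, 1993.
The container is loaded at the origin port: Aug 27, 1993 + 32 days = Sep 28, 1993.
The vessel arrives at the destination port: Sep 28, 1993 + 2 weeks = Oct 12, 1993.
The order is placed: Aug 25, 1993.
The vessel departs: Aug 25, 1993 + 45 days = Oct 9, 1993.
Both prerequisites met — the vessel arrives at the destination port (Oct 12, 1993), the vessel departs (Oct 9, 1993); the later is Oct 12, 1993.
Customs clearance is granted: Oct 12, 1993 + 2 days = Oct 14, 1993.

14 October 1993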